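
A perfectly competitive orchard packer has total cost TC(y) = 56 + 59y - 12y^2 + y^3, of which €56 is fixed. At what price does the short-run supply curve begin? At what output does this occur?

€23 per unit, at y = 6

The shutdown price is the minimum of AVC. VC = 59y - 12y^2 + y^3, so AVC = 59 - 12y + y^2.
At the minimum of AVC, MC = AVC. MC = 59 - 24y + 3y^2; setting MC = AVC gives 2y^2 - 12y = 0, so y = 6. min AVC = 23.
For P < €23 the firm produces nothing.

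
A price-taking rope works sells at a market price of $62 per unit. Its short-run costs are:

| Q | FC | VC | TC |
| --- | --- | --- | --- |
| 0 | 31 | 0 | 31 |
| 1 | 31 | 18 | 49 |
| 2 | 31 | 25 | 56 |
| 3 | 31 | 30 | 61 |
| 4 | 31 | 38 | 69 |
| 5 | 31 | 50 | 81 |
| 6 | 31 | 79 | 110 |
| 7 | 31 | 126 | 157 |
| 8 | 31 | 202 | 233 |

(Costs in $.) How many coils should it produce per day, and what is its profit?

Q = 7; profit = $277

Tabulate TR − TC: Q=0: -31; Q=1: 13; Q=2: 68; Q=3: 125; Q=4: 179; Q=5: 229; Q=6: 262; Q=7: 277; Q=8: 263.
Profit is maximized at Q = 7. AVC there is 126/7 = $18 ≤ P, so producing beats shutting down (which would give -$31).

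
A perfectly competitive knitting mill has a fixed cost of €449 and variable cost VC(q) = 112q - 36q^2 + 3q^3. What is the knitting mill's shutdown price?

The firm shuts down when price falls below the minimum of average variable cost. AVC = VC/q = 112 - 36q + 3q^2.
dAVC/dq = -36 + 6q = 0 gives q = 6. min AVC = 112 - 36·6 + 3·6^2 = 4.
The firm shuts down for any P below €4.

€4 per unit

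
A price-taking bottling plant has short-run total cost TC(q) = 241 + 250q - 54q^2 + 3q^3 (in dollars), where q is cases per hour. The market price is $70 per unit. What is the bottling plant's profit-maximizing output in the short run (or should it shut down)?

Produce at q = 10

Strip out fixed cost: VC = 250q - 54q^2 + 3q^3. Then AVC = 250 - 54q + 3q^2 and MC = 250 - 108q + 9q^2.
The AVC parabola has its vertex at q = 54/6 = 9, where AVC = 250 - 54·9 + 3·9^2 = $7.
P = $70 exceeds min AVC = $7, so the firm stays open.
Set P = MC: 70 = 250 - 108q + 9q^2 → 180 - 108q + 9q^2 = 0. The roots are q = 2 and q = 10; the profit-maximizing output is on the rising part of MC, so q* = 10.
Check: AVC at q = 10 is $10 ≤ P, so revenue covers variable cost.
Profit = P·q − TC = 70·10 − 341 = $359.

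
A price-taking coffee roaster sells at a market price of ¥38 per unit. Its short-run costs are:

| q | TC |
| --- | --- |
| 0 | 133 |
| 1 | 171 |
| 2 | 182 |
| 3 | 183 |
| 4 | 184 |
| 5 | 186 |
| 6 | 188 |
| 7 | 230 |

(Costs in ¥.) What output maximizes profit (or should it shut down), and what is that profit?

q = 6; profit = ¥40

Tabulate TR − TC: q=0: -133; q=1: -133; q=2: -106; q=3: -69; q=4: -32; q=5: 4; q=6: 40; q=7: 36.
Profit is maximized at q = 6. AVC there is 55/6 = ¥9.17 ≤ P, so producing beats shutting down (which would give -¥133).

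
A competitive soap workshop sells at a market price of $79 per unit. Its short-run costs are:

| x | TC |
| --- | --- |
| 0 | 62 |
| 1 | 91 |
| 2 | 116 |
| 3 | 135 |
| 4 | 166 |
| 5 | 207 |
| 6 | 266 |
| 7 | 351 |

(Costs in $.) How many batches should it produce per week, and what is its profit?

x = 6; profit = $208

Tabulate TR − TC: x=0: -62; x=1: -12; x=2: 42; x=3: 102; x=4: 150; x=5: 188; x=6: 208; x=7: 202.
Profit is maximized at x = 6. AVC there is 204/6 = $34 ≤ P, so producing beats shutting down (which would give -$62).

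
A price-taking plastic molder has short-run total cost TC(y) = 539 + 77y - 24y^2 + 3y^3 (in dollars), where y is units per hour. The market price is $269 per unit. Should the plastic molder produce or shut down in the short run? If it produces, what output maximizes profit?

Produce at y = 8

From TC, MC = TC'(y) = 77 - 48y + 9y^2 and AVC = VC/y = 77 - 24y + 3y^2.
AVC is minimized where dAVC/dy = -24 + 6y = 0, at y = 4; min AVC = 77 - 24·4 + 3·4^2 = $29.
P = $269 exceeds min AVC = $29, so the firm stays open.
Set P = MC: 269 = 77 - 48y + 9y^2 → -192 - 48y + 9y^2 = 0. The roots are y = -8/3 and y = 8; the profit-maximizing output is on the rising part of MC, so y* = 8.
Check: AVC at y = 8 is $77 ≤ P, so revenue covers variable cost.
Profit = P·y − TC = 269·8 − 1155 = $997.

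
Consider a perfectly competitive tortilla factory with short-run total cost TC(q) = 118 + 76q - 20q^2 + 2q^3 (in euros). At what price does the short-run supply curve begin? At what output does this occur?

€26 per unit, at q = 5

The firm shuts down when price falls below the minimum of average variable cost. AVC = VC/q = 76 - 20q + 2q^2.
At the minimum of AVC, MC = AVC. MC = 76 - 40q + 6q^2; setting MC = AVC gives 4q^2 - 20q = 0, so q = 5. min AVC = 26.
For P < €26 the firm produces nothing.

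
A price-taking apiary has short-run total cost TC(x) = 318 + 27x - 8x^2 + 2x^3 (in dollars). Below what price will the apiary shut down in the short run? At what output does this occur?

The shutdown price is the minimum of AVC. VC = 27x - 8x^2 + 2x^3, so AVC = 27 - 8x + 2x^2.
dAVC/dx = -8 + 4x = 0 gives x = 2. min AVC = 27 - 8·2 + 2·2^2 = 19.
So the shutdown price is $19.

$19 per unit, at x = 2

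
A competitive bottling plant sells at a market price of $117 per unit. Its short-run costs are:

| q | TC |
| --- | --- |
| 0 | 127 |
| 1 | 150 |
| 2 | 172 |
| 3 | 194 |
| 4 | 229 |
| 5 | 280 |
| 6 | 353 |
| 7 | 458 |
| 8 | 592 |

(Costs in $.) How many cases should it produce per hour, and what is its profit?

q = 7; profit = $361

Tabulate TR − TC: q=0: -127; q=1: -33; q=2: 62; q=3: 157; q=4: 239; q=5: 305; q=6: 349; q=7: 361; q=8: 344.
Profit is maximized at q = 7. AVC there is 331/7 = $47.29 ≤ P, so producing beats shutting down (which would give -$127).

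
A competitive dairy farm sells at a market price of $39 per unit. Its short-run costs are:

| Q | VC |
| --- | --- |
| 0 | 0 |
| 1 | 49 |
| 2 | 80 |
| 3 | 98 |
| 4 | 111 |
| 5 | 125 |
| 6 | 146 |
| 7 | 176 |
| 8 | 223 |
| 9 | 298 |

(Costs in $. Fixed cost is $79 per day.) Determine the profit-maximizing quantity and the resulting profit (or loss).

Q = 7; profit = $18

Profit at each row (π = 39Q − TC): Q=0: -79; Q=1: -89; Q=2: -81; Q=3: -60; Q=4: -34; Q=5: -9; Q=6: 9; Q=7: 18; Q=8: 10; Q=9: -26.
Profit is maximized at Q = 7. AVC there is 176/7 = $25.14 ≤ P, so producing beats shutting down (which would give -$79).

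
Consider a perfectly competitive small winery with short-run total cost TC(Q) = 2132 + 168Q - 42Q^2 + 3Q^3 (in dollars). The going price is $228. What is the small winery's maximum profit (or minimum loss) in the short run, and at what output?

Profit = -$332 at Q = 10

AVC = 168 - 42Q + 3Q^2; min AVC = $21 at Q = 7. Since P = $228 ≥ min AVC, the firm produces.
With MC = 168 - 84Q + 9Q^2, P = MC on the upward-sloping part at Q* = 10.
TR = 228·10 = 2280. TC = 2132 + 480 = 2612. Profit = 2280 − 2612 = -$332.
That loss of $332 beats the $2132 the firm would lose by shutting down; producing recovers $1800 of fixed cost.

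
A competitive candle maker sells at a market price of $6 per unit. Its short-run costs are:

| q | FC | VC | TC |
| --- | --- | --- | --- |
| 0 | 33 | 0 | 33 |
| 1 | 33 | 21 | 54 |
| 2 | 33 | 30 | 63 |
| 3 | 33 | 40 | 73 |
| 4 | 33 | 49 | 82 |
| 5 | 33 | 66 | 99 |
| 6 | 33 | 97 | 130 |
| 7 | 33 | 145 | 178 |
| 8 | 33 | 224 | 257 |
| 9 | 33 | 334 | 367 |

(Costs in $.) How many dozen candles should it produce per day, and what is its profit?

q = 0 (shut down); profit = -$33

Profit at each row (π = 6q − TC): q=0: -33; q=1: -48; q=2: -51; q=3: -55; q=4: -58; q=5: -69; q=6: -94; q=7: -136; q=8: -209; q=9: -313.
Profit is highest at q = 0. Equivalently, the lowest AVC in the table is 49/4 ≈ $12.25 at q = 4, and P = $6 falls below it — price never covers variable cost, so the firm shuts down and loses only its fixed cost.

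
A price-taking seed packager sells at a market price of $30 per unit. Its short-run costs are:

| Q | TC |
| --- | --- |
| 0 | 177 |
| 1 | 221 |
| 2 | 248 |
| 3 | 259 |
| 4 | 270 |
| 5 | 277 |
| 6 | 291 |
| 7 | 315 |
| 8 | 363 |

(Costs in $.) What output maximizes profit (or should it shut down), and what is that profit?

Profit at each row (π = 30Q − TC): Q=0: -177; Q=1: -191; Q=2: -188; Q=3: -169; Q=4: -150; Q=5: -127; Q=6: -111; Q=7: -105; Q=8: -123.
Profit is maximized at Q = 7. AVC there is 138/7 = $19.71 ≤ P, so producing beats shutting down (which would give -$177).

Q = 7; profit = -$105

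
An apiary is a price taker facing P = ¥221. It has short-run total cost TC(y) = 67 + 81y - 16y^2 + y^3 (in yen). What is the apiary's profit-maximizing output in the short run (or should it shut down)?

Strip out fixed cost: VC = 81y - 16y^2 + y^3. Then AVC = 81 - 16y + y^2 and MC = 81 - 32y + 3y^2.
AVC hits its minimum where MC = AVC, at y = 8, giving min AVC = 81 - 16·8 + 8^2 = ¥17.
Because ¥221 ≥ ¥17, revenue can cover variable cost; the firm operates.
P = MC gives -140 - 32y + 3y^2 = 0, with roots -10/3 and 14. Take the larger (rising MC): y* = 14.
Check: AVC at y = 14 is ¥53 ≤ P, so revenue covers variable cost.
Profit = P·y − TC = 221·14 − 809 = ¥2285.

Produce at y = 14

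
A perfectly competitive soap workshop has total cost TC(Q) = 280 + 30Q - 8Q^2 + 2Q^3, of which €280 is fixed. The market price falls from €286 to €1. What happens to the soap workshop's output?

Output falls from 8 to 0 (the firm shuts down)

AVC = 30 - 8Q + 2Q^2, minimized at Q = 2 where min AVC = €22. MC = 30 - 16Q + 6Q^2.
With P = €286 above the shutdown price, P = MC gives Q = 8.
At P = €1 < min AVC = €22, price no longer covers variable cost at any output, so the firm shuts down: Q = 0.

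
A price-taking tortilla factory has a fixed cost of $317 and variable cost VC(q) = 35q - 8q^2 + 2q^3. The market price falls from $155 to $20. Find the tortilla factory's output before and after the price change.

MC = 35 - 16q + 6q^2; the shutdown threshold is min AVC = $27 (at q = 2).
At P = $155 ≥ min AVC, set P = MC on the rising branch: q = 6.
At P = $20 < min AVC = $27, price no longer covers variable cost at any output, so the firm shuts down: q = 0.

Output falls from 6 to 0 (the firm shuts down)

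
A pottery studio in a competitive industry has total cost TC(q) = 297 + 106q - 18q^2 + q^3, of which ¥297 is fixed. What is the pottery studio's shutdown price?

The shutdown price is the minimum of AVC. VC = 106q - 18q^2 + q^3, so AVC = 106 - 18q + q^2.
dAVC/dq = -18 + 2q = 0 gives q = 9. min AVC = 106 - 18·9 + 9^2 = 25.
For P < ¥25 the firm produces nothing.

¥25 per unit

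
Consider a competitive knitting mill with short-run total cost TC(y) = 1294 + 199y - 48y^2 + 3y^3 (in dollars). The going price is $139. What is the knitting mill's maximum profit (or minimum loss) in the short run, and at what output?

Profit = -$94 at y = 10

AVC = 199 - 48y + 3y^2 has its minimum $7 at y = 8; price $139 clears that bar, so the firm operates.
With MC = 199 - 96y + 9y^2, P = MC on the upward-sloping part at y* = 10.
TR = 139·10 = 1390. TC = 1294 + 190 = 1484. Profit = 1390 − 1484 = -$94.
By producing, the firm covers all variable cost plus $1200 of fixed cost; shutting down would lose the full $1294.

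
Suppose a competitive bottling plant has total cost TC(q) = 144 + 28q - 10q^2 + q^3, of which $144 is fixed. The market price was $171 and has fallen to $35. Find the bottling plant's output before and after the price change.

AVC = 28 - 10q + q^2, minimized at q = 5 where min AVC = $3. MC = 28 - 20q + 3q^2.
With P = $171 above the shutdown price, P = MC gives q = 11.
At P = $35 ≥ min AVC, set P = MC: q = 7. The firm stays open but cuts output.

Output falls from 11 to 7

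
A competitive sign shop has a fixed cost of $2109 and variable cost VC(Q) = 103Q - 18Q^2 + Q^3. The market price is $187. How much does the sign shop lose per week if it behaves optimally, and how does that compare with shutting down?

Profit = -$149 at Q = 14

AVC = 103 - 18Q + Q^2 has its minimum $22 at Q = 9; price $187 clears that bar, so the firm operates.
With MC = 103 - 36Q + 3Q^2, P = MC on the upward-sloping part at Q* = 14.
TR = 187·14 = 2618. TC = 2109 + 658 = 2767. Profit = 2618 − 2767 = -$149.
By producing, the firm covers all variable cost plus $1960 of fixed cost; shutting down would lose the full $2109.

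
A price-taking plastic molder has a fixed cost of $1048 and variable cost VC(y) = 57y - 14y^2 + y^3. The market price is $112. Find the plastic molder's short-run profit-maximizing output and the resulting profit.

Profit = -$80 at y = 11

AVC = 57 - 14y + y^2 has its minimum $8 at y = 7; price $112 clears that bar, so the firm operates.
MC = 57 - 28y + 3y^2. Setting P = MC and taking the root on the rising branch gives y* = 11.
TR = 112·11 = 1232. TC = 1048 + 264 = 1312. Profit = 1232 − 1312 = -$80.
That loss of $80 beats the $1048 the firm would lose by shutting down; producing recovers $968 of fixed cost.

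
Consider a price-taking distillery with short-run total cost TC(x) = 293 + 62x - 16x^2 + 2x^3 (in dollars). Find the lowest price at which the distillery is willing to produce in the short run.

Short-run supply begins at min AVC. From VC = 62x - 16x^2 + 2x^3, AVC = 62 - 16x + 2x^2.
At the minimum of AVC, MC = AVC. MC = 62 - 32x + 6x^2; setting MC = AVC gives 4x^2 - 16x = 0, so x = 4. min AVC = 30.
So the shutdown price is $30.

$30 per unit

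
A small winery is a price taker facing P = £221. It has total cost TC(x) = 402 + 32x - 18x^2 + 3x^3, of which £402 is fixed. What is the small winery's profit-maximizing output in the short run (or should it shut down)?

Produce at x = 7

Strip out fixed cost: VC = 32x - 18x^2 + 3x^3. Then AVC = 32 - 18x + 3x^2 and MC = 32 - 36x + 9x^2.
The AVC parabola has its vertex at x = 18/6 = 3, where AVC = 32 - 18·3 + 3·3^2 = £5.
P = £221 exceeds min AVC = £5, so the firm stays open.
Set P = MC: 221 = 32 - 36x + 9x^2 → -189 - 36x + 9x^2 = 0. The roots are x = -3 and x = 7; the profit-maximizing output is on the rising part of MC, so x* = 7.
Check: AVC at x = 7 is £53 ≤ P, so revenue covers variable cost.
Profit = P·x − TC = 221·7 − 773 = £774.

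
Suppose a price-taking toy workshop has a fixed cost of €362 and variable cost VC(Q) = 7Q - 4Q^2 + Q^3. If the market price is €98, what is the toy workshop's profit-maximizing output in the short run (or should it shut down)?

From TC, MC = TC'(Q) = 7 - 8Q + 3Q^2 and AVC = VC/Q = 7 - 4Q + Q^2.
AVC is minimized where dAVC/dQ = -4 + 2Q = 0, at Q = 2; min AVC = 7 - 4·2 + 2^2 = €3.
P = €98 exceeds min AVC = €3, so the firm stays open.
P = MC gives -91 - 8Q + 3Q^2 = 0, with roots -13/3 and 7. Take the larger (rising MC): Q* = 7.
Check: AVC at Q = 7 is €28 ≤ P, so revenue covers variable cost.
Profit = P·Q − TC = 98·7 − 558 = €128.

Produce at Q = 7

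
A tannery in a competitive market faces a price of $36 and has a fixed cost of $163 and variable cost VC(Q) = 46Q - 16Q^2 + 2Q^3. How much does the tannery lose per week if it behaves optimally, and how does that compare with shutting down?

Profit = -$63 at Q = 5

AVC = 46 - 16Q + 2Q^2; min AVC = $14 at Q = 4. Since P = $36 ≥ min AVC, the firm produces.
MC = 46 - 32Q + 6Q^2. Setting P = MC and taking the root on the rising branch gives Q* = 5.
TR = 36·5 = 180. TC = 163 + 80 = 243. Profit = 180 − 243 = -$63.
By producing, the firm covers all variable cost plus $100 of fixed cost; shutting down would lose the full $163.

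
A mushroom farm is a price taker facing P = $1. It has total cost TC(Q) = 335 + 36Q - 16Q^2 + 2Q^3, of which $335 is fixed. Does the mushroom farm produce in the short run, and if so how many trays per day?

Shut down

From TC, MC = TC'(Q) = 36 - 32Q + 6Q^2 and AVC = VC/Q = 36 - 16Q + 2Q^2.
The AVC parabola has its vertex at Q = 16/4 = 4, where AVC = 36 - 16·4 + 2·4^2 = $4.
With P < min AVC ($1 < $4), every unit sold adds to the loss.
Shutting down limits the loss to fixed cost, $335.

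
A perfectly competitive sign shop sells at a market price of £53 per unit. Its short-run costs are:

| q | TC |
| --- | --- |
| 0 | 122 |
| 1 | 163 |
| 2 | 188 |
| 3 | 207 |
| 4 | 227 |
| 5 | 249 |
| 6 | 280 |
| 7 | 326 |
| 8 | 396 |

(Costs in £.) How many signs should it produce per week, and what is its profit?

q = 7; profit = £45

Tabulate TR − TC: q=0: -122; q=1: -110; q=2: -82; q=3: -48; q=4: -15; q=5: 16; q=6: 38; q=7: 45; q=8: 28.
Profit is maximized at q = 7. AVC there is 204/7 = £29.14 ≤ P, so producing beats shutting down (which would give -£122).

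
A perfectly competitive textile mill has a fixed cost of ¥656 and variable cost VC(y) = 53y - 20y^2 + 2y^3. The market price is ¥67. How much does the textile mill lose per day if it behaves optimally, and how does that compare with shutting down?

Profit = -¥264 at y = 7

AVC = 53 - 20y + 2y^2 has its minimum ¥3 at y = 5; price ¥67 clears that bar, so the firm operates.
With MC = 53 - 40y + 6y^2, P = MC on the upward-sloping part at y* = 7.
TR = 67·7 = 469. TC = 656 + 77 = 733. Profit = 469 − 733 = -¥264.
Shutting down would mean losing the fixed cost of ¥656, so operating at a loss of ¥264 is better by ¥392.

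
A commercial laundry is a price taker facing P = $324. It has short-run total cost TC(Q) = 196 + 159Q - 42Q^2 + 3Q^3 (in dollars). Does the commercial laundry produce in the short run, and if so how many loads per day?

Produce at Q = 11

Strip out fixed cost: VC = 159Q - 42Q^2 + 3Q^3. Then AVC = 159 - 42Q + 3Q^2 and MC = 159 - 84Q + 9Q^2.
The AVC parabola has its vertex at Q = 42/6 = 7, where AVC = 159 - 42·7 + 3·7^2 = $12.
Because $324 ≥ $12, revenue can cover variable cost; the firm operates.
Set P = MC: 324 = 159 - 84Q + 9Q^2 → -165 - 84Q + 9Q^2 = 0. The roots are Q = -5/3 and Q = 11; the profit-maximizing output is on the rising part of MC, so Q* = 11.
Check: AVC at Q = 11 is $60 ≤ P, so revenue covers variable cost.
Profit = P·Q − TC = 324·11 − 856 = $2708.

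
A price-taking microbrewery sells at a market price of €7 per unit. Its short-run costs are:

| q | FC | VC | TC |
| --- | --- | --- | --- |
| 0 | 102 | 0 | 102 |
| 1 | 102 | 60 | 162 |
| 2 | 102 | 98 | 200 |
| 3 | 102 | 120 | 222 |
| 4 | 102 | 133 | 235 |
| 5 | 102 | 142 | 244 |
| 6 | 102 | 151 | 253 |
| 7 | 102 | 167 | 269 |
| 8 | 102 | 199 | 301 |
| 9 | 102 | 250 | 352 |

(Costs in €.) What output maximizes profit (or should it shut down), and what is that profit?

Tabulate TR − TC: q=0: -102; q=1: -155; q=2: -186; q=3: -201; q=4: -207; q=5: -209; q=6: -211; q=7: -220; q=8: -245; q=9: -289.
Profit is highest at q = 0. Equivalently, the lowest AVC in the table is 167/7 ≈ €23.86 at q = 7, and P = €7 falls below it — price never covers variable cost, so the firm shuts down and loses only its fixed cost.

q = 0 (shut down); profit = -€102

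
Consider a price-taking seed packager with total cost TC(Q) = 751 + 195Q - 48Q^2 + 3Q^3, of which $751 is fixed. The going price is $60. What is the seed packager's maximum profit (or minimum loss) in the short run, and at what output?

AVC = 195 - 48Q + 3Q^2 has its minimum $3 at Q = 8; price $60 clears that bar, so the firm operates.
MC = 195 - 96Q + 9Q^2. Setting P = MC and taking the root on the rising branch gives Q* = 9.
TR = 60·9 = 540. TC = 751 + 54 = 805. Profit = 540 − 805 = -$265.
By producing, the firm covers all variable cost plus $486 of fixed cost; shutting down would lose the full $751.

Profit = -$265 at Q = 9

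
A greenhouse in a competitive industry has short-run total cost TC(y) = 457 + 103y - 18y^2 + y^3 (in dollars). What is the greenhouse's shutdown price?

Short-run supply begins at min AVC. From VC = 103y - 18y^2 + y^3, AVC = 103 - 18y + y^2.
dAVC/dy = -18 + 2y = 0 gives y = 9. min AVC = 103 - 18·9 + 9^2 = 22.
So the shutdown price is $22.

$22 per unit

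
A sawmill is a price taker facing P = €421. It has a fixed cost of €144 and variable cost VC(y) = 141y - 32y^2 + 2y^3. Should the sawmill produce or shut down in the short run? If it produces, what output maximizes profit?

Strip out fixed cost: VC = 141y - 32y^2 + 2y^3. Then AVC = 141 - 32y + 2y^2 and MC = 141 - 64y + 6y^2.
AVC is minimized where dAVC/dy = -32 + 4y = 0, at y = 8; min AVC = 141 - 32·8 + 2·8^2 = €13.
Since P = €421 ≥ min AVC = €13, price covers variable cost and the firm should produce.
P = MC gives -280 - 64y + 6y^2 = 0, with roots -10/3 and 14. Take the larger (rising MC): y* = 14.
Check: AVC at y = 14 is €85 ≤ P, so revenue covers variable cost.
Profit = P·y − TC = 421·14 − 1334 = €4560.

Produce at y = 14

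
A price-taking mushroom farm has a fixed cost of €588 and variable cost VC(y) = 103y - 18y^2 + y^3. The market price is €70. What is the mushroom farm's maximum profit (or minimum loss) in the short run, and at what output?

Profit = -€104 at y = 11

AVC = 103 - 18y + y^2 has its minimum €22 at y = 9; price €70 clears that bar, so the firm operates.
With MC = 103 - 36y + 3y^2, P = MC on the upward-sloping part at y* = 11.
TR = 70·11 = 770. TC = 588 + 286 = 874. Profit = 770 − 874 = -€104.
By producing, the firm covers all variable cost plus €484 of fixed cost; shutting down would lose the full €588.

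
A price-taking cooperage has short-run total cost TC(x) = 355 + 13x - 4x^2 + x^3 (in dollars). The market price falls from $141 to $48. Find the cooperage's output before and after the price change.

Output falls from 8 to 5

MC = 13 - 8x + 3x^2; the shutdown threshold is min AVC = $9 (at x = 2).
At P = $141 ≥ min AVC, set P = MC on the rising branch: x = 8.
At P = $48 ≥ min AVC, set P = MC: x = 5. The firm stays open but cuts output.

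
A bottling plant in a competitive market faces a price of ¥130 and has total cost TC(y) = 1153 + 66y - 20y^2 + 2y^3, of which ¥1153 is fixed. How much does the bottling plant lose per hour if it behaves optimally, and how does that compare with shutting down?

AVC = 66 - 20y + 2y^2; min AVC = ¥16 at y = 5. Since P = ¥130 ≥ min AVC, the firm produces.
MC = 66 - 40y + 6y^2. Setting P = MC and taking the root on the rising branch gives y* = 8.
TR = 130·8 = 1040. TC = 1153 + 272 = 1425. Profit = 1040 − 1425 = -¥385.
That loss of ¥385 beats the ¥1153 the firm would lose by shutting down; producing recovers ¥768 of fixed cost.

Profit = -¥385 at y = 8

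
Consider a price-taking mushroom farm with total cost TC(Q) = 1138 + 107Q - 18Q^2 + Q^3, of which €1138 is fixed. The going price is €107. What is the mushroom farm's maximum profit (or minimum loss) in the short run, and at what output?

AVC = 107 - 18Q + Q^2 has its minimum €26 at Q = 9; price €107 clears that bar, so the firm operates.
MC = 107 - 36Q + 3Q^2. Setting P = MC and taking the root on the rising branch gives Q* = 12.
TR = 107·12 = 1284. TC = 1138 + 420 = 1558. Profit = 1284 − 1558 = -€274.
Shutting down would mean losing the fixed cost of €1138, so operating at a loss of €274 is better by €864.

Profit = -€274 at Q = 12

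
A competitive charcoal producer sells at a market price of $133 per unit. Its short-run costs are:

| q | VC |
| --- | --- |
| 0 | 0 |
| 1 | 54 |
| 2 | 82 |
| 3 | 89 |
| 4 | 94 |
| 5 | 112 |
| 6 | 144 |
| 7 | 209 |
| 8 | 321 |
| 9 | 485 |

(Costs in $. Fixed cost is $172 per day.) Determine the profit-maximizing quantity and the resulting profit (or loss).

q = 8; profit = $571

Compute π = P·q − TC at each output: q=0: -172; q=1: -93; q=2: 12; q=3: 138; q=4: 266; q=5: 381; q=6: 482; q=7: 550; q=8: 571; q=9: 540.
Profit is maximized at q = 8. AVC there is 321/8 = $40.12 ≤ P, so producing beats shutting down (which would give -$172).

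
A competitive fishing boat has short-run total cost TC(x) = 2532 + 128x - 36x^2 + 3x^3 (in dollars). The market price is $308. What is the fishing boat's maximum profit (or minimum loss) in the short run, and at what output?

Profit = -$132 at x = 10

AVC = 128 - 36x + 3x^2; min AVC = $20 at x = 6. Since P = $308 ≥ min AVC, the firm produces.
MC = 128 - 72x + 9x^2. Setting P = MC and taking the root on the rising branch gives x* = 10.
TR = 308·10 = 3080. TC = 2532 + 680 = 3212. Profit = 3080 − 3212 = -$132.
That loss of $132 beats the $2532 the firm would lose by shutting down; producing recovers $2400 of fixed cost.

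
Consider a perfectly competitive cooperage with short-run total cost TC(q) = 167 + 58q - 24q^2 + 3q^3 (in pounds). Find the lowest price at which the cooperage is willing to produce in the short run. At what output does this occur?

£10 per unit, at q = 4

The firm shuts down when price falls below the minimum of average variable cost. AVC = VC/q = 58 - 24q + 3q^2.
At the minimum of AVC, MC = AVC. MC = 58 - 48q + 9q^2; setting MC = AVC gives 6q^2 - 24q = 0, so q = 4. min AVC = 10.
The firm shuts down for any P below £10.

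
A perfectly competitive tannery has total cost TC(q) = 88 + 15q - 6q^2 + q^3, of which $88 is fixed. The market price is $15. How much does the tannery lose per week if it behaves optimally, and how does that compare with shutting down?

Profit = -$56 at q = 4

AVC = 15 - 6q + q^2 has its minimum $6 at q = 3; price $15 clears that bar, so the firm operates.
With MC = 15 - 12q + 3q^2, P = MC on the upward-sloping part at q* = 4.
TR = 15·4 = 60. TC = 88 + 28 = 116. Profit = 60 − 116 = -$56.
That loss of $56 beats the $88 the firm would lose by shutting down; producing recovers $32 of fixed cost.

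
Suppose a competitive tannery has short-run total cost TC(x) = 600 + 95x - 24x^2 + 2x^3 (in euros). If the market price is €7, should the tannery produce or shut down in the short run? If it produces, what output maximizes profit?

Shut down

Variable cost is VC = 95x - 24x^2 + 2x^3, so AVC = VC/x = 95 - 24x + 2x^2 and MC = dTC/dx = 95 - 48x + 6x^2.
AVC hits its minimum where MC = AVC, at x = 6, giving min AVC = 95 - 24·6 + 2·6^2 = €23.
P = €7 lies below min AVC = €23; no output level covers variable cost.
Shutting down limits the loss to fixed cost, €600.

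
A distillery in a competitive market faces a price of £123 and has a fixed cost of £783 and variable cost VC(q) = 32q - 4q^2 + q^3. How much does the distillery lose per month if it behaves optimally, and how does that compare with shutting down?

AVC = 32 - 4q + q^2 has its minimum £28 at q = 2; price £123 clears that bar, so the firm operates.
With MC = 32 - 8q + 3q^2, P = MC on the upward-sloping part at q* = 7.
TR = 123·7 = 861. TC = 783 + 371 = 1154. Profit = 861 − 1154 = -£293.
Shutting down would mean losing the fixed cost of £783, so operating at a loss of £293 is better by £490.

Profit = -£293 at q = 7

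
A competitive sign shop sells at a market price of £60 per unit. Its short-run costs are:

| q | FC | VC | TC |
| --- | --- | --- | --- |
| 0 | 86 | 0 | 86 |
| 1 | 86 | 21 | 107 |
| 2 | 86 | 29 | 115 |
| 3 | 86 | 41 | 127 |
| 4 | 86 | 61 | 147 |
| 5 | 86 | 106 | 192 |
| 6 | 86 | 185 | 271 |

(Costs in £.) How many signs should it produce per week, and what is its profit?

Profit at each row (π = 60q − TC): q=0: -86; q=1: -47; q=2: 5; q=3: 53; q=4: 93; q=5: 108; q=6: 89.
Profit is maximized at q = 5. AVC there is 106/5 = £21.20 ≤ P, so producing beats shutting down (which would give -£86).

q = 5; profit = £108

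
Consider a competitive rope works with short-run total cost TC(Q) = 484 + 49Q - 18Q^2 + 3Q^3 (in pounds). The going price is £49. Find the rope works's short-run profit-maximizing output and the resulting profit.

Profit = -£388 at Q = 4

AVC = 49 - 18Q + 3Q^2 has its minimum £22 at Q = 3; price £49 clears that bar, so the firm operates.
MC = 49 - 36Q + 9Q^2. Setting P = MC and taking the root on the rising branch gives Q* = 4.
TR = 49·4 = 196. TC = 484 + 100 = 584. Profit = 196 − 584 = -£388.
By producing, the firm covers all variable cost plus £96 of fixed cost; shutting down would lose the full £484.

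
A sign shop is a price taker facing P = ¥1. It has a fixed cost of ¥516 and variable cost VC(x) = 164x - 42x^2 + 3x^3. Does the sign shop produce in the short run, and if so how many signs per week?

Shut down

From TC, MC = TC'(x) = 164 - 84x + 9x^2 and AVC = VC/x = 164 - 42x + 3x^2.
AVC hits its minimum where MC = AVC, at x = 7, giving min AVC = 164 - 42·7 + 3·7^2 = ¥17.
With P < min AVC (¥1 < ¥17), every unit sold adds to the loss.
Shutting down limits the loss to fixed cost, ¥516.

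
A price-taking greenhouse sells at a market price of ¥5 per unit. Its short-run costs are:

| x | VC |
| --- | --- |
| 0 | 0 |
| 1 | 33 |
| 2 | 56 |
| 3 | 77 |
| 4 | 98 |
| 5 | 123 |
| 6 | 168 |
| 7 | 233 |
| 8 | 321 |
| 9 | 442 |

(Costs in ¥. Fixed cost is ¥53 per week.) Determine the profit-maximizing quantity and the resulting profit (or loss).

x = 0 (shut down); profit = -¥53

Tabulate TR − TC: x=0: -53; x=1: -81; x=2: -99; x=3: -115; x=4: -131; x=5: -151; x=6: -191; x=7: -251; x=8: -334; x=9: -450.
Profit is highest at x = 0. Equivalently, the lowest AVC in the table is 98/4 ≈ ¥24.50 at x = 4, and P = ¥5 falls below it — price never covers variable cost, so the firm shuts down and loses only its fixed cost.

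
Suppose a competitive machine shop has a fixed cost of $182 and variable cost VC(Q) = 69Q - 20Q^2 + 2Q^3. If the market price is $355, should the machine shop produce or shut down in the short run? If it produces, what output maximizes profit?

From TC, MC = TC'(Q) = 69 - 40Q + 6Q^2 and AVC = VC/Q = 69 - 20Q + 2Q^2.
AVC is minimized where dAVC/dQ = -20 + 4Q = 0, at Q = 5; min AVC = 69 - 20·5 + 2·5^2 = $19.
P = $355 exceeds min AVC = $19, so the firm stays open.
Set P = MC: 355 = 69 - 40Q + 6Q^2 → -286 - 40Q + 6Q^2 = 0. The roots are Q = -13/3 and Q = 11; the profit-maximizing output is on the rising part of MC, so Q* = 11.
Check: AVC at Q = 11 is $91 ≤ P, so revenue covers variable cost.
Profit = P·Q − TC = 355·11 − 1183 = $2722.

Produce at Q = 11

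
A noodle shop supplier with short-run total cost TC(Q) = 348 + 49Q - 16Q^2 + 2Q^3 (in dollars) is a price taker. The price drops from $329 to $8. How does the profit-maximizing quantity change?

Output falls from 10 to 0 (the firm shuts down)

AVC = 49 - 16Q + 2Q^2, minimized at Q = 4 where min AVC = $17. MC = 49 - 32Q + 6Q^2.
At P = $329 ≥ min AVC, set P = MC on the rising branch: Q = 10.
At P = $8 < min AVC = $17, price no longer covers variable cost at any output, so the firm shuts down: Q = 0.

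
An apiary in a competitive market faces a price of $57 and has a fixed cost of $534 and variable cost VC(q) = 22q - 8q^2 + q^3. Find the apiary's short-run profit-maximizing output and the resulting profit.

Profit = -$240 at q = 7

AVC = 22 - 8q + q^2 has its minimum $6 at q = 4; price $57 clears that bar, so the firm operates.
MC = 22 - 16q + 3q^2. Setting P = MC and taking the root on the rising branch gives q* = 7.
TR = 57·7 = 399. TC = 534 + 105 = 639. Profit = 399 − 639 = -$240.
That loss of $240 beats the $534 the firm would lose by shutting down; producing recovers $294 of fixed cost.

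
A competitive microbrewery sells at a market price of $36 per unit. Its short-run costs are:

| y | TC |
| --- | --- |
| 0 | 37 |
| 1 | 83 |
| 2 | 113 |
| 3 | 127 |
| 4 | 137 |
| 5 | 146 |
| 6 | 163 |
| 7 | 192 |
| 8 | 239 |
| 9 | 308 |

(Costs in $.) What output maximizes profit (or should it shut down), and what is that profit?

Tabulate TR − TC: y=0: -37; y=1: -47; y=2: -41; y=3: -19; y=4: 7; y=5: 34; y=6: 53; y=7: 60; y=8: 49; y=9: 16.
Profit is maximized at y = 7. AVC there is 155/7 = $22.14 ≤ P, so producing beats shutting down (which would give -$37).

y = 7; profit = $60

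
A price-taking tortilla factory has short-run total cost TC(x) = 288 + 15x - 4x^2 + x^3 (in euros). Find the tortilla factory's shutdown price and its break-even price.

Shutdown price = €11; break-even price = €75

AVC = 15 - 4x + x^2; minimized at x = 2, giving min AVC = €11. That is the shutdown price.
ATC = 288/x + 15 - 4x + x^2. Setting dATC/dx = −288/x^2 − 4 + 2x = 0 gives x = 6 (since 2·6^3 − 4·6^2 = 288).
min ATC = 288/6 + 15 − 4·6 + 6^2 = €75. That is the break-even price.
Between these two prices the firm operates at a loss; above €75 it earns a profit.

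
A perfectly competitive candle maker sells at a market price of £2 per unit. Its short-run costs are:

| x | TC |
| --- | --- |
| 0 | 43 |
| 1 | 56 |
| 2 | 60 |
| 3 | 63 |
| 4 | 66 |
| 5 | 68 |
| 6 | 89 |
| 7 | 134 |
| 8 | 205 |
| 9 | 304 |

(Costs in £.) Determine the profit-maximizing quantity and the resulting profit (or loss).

Profit at each row (π = 2x − TC): x=0: -43; x=1: -54; x=2: -56; x=3: -57; x=4: -58; x=5: -58; x=6: -77; x=7: -120; x=8: -189; x=9: -286.
Profit is highest at x = 0. Equivalently, the lowest AVC in the table is 25/5 ≈ £5 at x = 5, and P = £2 falls below it — price never covers variable cost, so the firm shuts down and loses only its fixed cost.

x = 0 (shut down); profit = -£43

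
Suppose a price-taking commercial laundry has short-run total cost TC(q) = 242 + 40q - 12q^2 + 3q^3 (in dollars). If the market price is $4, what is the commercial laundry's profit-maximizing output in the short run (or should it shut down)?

From TC, MC = TC'(q) = 40 - 24q + 9q^2 and AVC = VC/q = 40 - 12q + 3q^2.
AVC hits its minimum where MC = AVC, at q = 2, giving min AVC = 40 - 12·2 + 3·2^2 = $28.
Since P = $4 < min AVC = $28, price fails to cover variable cost at any output.
The firm minimizes its loss by shutting down and losing only its fixed cost of $242.

Shut down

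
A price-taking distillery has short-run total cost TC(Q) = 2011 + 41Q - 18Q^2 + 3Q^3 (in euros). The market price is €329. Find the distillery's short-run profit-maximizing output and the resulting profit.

AVC = 41 - 18Q + 3Q^2; min AVC = €14 at Q = 3. Since P = €329 ≥ min AVC, the firm produces.
With MC = 41 - 36Q + 9Q^2, P = MC on the upward-sloping part at Q* = 8.
TR = 329·8 = 2632. TC = 2011 + 712 = 2723. Profit = 2632 − 2723 = -€91.
That loss of €91 beats the €2011 the firm would lose by shutting down; producing recovers €1920 of fixed cost.

Profit = -€91 at Q = 8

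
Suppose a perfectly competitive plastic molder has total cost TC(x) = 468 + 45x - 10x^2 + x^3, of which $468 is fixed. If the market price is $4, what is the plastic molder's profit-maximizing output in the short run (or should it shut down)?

Strip out fixed cost: VC = 45x - 10x^2 + x^3. Then AVC = 45 - 10x + x^2 and MC = 45 - 20x + 3x^2.
The AVC parabola has its vertex at x = 10/2 = 5, where AVC = 45 - 10·5 + 5^2 = $20.
P = $4 lies below min AVC = $20; no output level covers variable cost.
Shutting down limits the loss to fixed cost, $468.

Shut down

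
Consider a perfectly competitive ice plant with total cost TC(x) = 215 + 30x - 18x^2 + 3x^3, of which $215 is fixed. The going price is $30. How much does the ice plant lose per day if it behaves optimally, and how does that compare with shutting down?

Profit = -$119 at x = 4

AVC = 30 - 18x + 3x^2 has its minimum $3 at x = 3; price $30 clears that bar, so the firm operates.
MC = 30 - 36x + 9x^2. Setting P = MC and taking the root on the rising branch gives x* = 4.
TR = 30·4 = 120. TC = 215 + 24 = 239. Profit = 120 − 239 = -$119.
By producing, the firm covers all variable cost plus $96 of fixed cost; shutting down would lose the full $215.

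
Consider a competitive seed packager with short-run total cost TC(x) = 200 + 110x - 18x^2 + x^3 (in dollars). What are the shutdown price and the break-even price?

AVC = 110 - 18x + x^2; minimized at x = 9, giving min AVC = $29. That is the shutdown price.
ATC = 200/x + 110 - 18x + x^2. Setting dATC/dx = −200/x^2 − 18 + 2x = 0 gives x = 10 (since 2·10^3 − 18·10^2 = 200).
min ATC = 200/10 + 110 − 18·10 + 10^2 = $50. That is the break-even price.
For $29 ≤ P < $50 the firm produces at a loss; below $29 it shuts down.

Shutdown price = $29; break-even price = $50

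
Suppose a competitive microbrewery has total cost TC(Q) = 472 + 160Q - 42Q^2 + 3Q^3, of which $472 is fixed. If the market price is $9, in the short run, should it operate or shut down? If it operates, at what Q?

Shut down

Strip out fixed cost: VC = 160Q - 42Q^2 + 3Q^3. Then AVC = 160 - 42Q + 3Q^2 and MC = 160 - 84Q + 9Q^2.
AVC hits its minimum where MC = AVC, at Q = 7, giving min AVC = 160 - 42·7 + 3·7^2 = $13.
P = $9 lies below min AVC = $13; no output level covers variable cost.
Best response: produce nothing and absorb the $472 fixed cost.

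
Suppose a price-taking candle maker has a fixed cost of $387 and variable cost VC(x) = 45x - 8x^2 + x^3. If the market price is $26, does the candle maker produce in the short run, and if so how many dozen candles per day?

From TC, MC = TC'(x) = 45 - 16x + 3x^2 and AVC = VC/x = 45 - 8x + x^2.
AVC is minimized where dAVC/dx = -8 + 2x = 0, at x = 4; min AVC = 45 - 8·4 + 4^2 = $29.
Since P = $26 < min AVC = $29, price fails to cover variable cost at any output.
Best response: produce nothing and absorb the $387 fixed cost.

Shut down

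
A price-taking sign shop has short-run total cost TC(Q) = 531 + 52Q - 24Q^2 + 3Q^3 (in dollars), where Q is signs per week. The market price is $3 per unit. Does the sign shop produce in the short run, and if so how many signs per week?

Shut down

From TC, MC = TC'(Q) = 52 - 48Q + 9Q^2 and AVC = VC/Q = 52 - 24Q + 3Q^2.
AVC is minimized where dAVC/dQ = -24 + 6Q = 0, at Q = 4; min AVC = 52 - 24·4 + 3·4^2 = $4.
With P < min AVC ($3 < $4), every unit sold adds to the loss.
Best response: produce nothing and absorb the $531 fixed cost.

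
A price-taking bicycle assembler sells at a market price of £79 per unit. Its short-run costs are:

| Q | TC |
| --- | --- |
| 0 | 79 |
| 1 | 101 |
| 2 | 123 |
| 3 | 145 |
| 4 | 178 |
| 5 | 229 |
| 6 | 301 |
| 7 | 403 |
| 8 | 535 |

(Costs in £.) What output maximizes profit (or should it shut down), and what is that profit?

Profit at each row (π = 79Q − TC): Q=0: -79; Q=1: -22; Q=2: 35; Q=3: 92; Q=4: 138; Q=5: 166; Q=6: 173; Q=7: 150; Q=8: 97.
Profit is maximized at Q = 6. AVC there is 222/6 = £37 ≤ P, so producing beats shutting down (which would give -£79).

Q = 6; profit = £173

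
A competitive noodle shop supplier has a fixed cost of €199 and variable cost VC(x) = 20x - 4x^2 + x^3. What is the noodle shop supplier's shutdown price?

Short-run supply begins at min AVC. From VC = 20x - 4x^2 + x^3, AVC = 20 - 4x + x^2.
dAVC/dx = -4 + 2x = 0 gives x = 2. min AVC = 20 - 4·2 + 2^2 = 16.
The firm shuts down for any P below €16.

€16 per unit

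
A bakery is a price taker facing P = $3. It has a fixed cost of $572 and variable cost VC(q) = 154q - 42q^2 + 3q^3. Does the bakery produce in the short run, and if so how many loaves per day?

From TC, MC = TC'(q) = 154 - 84q + 9q^2 and AVC = VC/q = 154 - 42q + 3q^2.
AVC hits its minimum where MC = AVC, at q = 7, giving min AVC = 154 - 42·7 + 3·7^2 = $7.
Since P = $3 < min AVC = $7, price fails to cover variable cost at any output.
Best response: produce nothing and absorb the $572 fixed cost.

Shut down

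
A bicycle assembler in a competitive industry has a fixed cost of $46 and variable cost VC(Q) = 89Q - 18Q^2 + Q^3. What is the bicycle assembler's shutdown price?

$8 per unit

The firm shuts down when price falls below the minimum of average variable cost. AVC = VC/Q = 89 - 18Q + Q^2.
At the minimum of AVC, MC = AVC. MC = 89 - 36Q + 3Q^2; setting MC = AVC gives 2Q^2 - 18Q = 0, so Q = 9. min AVC = 8.
For P < $8 the firm produces nothing.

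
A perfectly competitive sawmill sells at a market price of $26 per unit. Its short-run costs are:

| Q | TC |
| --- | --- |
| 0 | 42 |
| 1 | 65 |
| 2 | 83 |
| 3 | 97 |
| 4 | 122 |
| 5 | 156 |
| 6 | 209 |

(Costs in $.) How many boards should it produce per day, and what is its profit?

Q = 4; profit = -$18

Tabulate TR − TC: Q=0: -42; Q=1: -39; Q=2: -31; Q=3: -19; Q=4: -18; Q=5: -26; Q=6: -53.
Profit is maximized at Q = 4. AVC there is 80/4 = $20 ≤ P, so producing beats shutting down (which would give -$42).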